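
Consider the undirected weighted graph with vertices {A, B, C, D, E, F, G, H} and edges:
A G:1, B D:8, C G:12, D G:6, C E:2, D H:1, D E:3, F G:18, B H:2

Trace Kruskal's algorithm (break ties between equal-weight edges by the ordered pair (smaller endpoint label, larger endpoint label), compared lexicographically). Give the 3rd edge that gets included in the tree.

Kruskal's algorithm — process edges by increasing weight (ties by edge label):
A G (1): add — endpoints in different components.
D H (1): add — endpoints in different components.
B H (2): add — endpoints in different components.
C E (2): add — endpoints in different components.
D E (3): add — endpoints in different components.
D G (6): add — endpoints in different components.
B D (8): skip — B and D already connected.
C G (12): skip — C and G already connected.
F G (18): add — endpoints in different components.
The 3rd edge added is B H.

B-H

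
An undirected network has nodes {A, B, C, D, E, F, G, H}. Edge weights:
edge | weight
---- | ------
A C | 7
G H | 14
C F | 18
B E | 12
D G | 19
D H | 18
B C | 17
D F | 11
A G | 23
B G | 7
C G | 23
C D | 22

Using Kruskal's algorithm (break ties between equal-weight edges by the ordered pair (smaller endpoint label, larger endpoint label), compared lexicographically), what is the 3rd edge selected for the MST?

D-F

Kruskal's algorithm — process edges by increasing weight (ties by edge label):
A C (7): add — endpoints in different components.
B G (7): add — endpoints in different components.
D F (11): add — endpoints in different components.
B E (12): add — endpoints in different components.
G H (14): add — endpoints in different components.
B C (17): add — endpoints in different components.
C F (18): add — endpoints in different components.
The 3rd edge added is D F.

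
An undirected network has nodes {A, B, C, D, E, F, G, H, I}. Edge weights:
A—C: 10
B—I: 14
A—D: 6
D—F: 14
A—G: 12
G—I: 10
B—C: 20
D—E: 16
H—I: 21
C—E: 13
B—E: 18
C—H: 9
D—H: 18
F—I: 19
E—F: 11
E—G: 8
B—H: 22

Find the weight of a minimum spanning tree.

Kruskal: consider edges lightest-first.
A—D (6): add — endpoints in different components.
E—G (8): add — endpoints in different components.
C—H (9): add — endpoints in different components.
A—C (10): add — endpoints in different components.
G—I (10): add — endpoints in different components.
E—F (11): add — endpoints in different components.
A—G (12): add — endpoints in different components.
C—E (13): skip — C and E already connected.
B—I (14): add — endpoints in different components.
MST edges: A—D, E—G, C—H, A—C, G—I, E—F, A—G, B—I; total weight 6+8+9+10+10+11+12+14 = 80.

80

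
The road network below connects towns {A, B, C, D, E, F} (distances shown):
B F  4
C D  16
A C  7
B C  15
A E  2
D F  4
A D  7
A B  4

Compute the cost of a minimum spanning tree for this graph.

Prim's algorithm from A:
Step 1: frontier [A E 2, A B 4, A C 7, A D 7] → take A E (2); add E.
Step 2: frontier [A B 4, A C 7, A D 7] → take A B (4); add B.
Step 3: frontier [A C 7, A D 7, B F 4, B C 15] → take B F (4); add F.
Step 4: frontier [A C 7, A D 7, B C 15, D F 4] → take D F (4); add D.
Step 5: frontier [A C 7, B C 15, C D 16] → take A C (7); add C.
MST edges: A E, A B, B F, D F, A C; total weight 2+4+4+4+7 = 21.

21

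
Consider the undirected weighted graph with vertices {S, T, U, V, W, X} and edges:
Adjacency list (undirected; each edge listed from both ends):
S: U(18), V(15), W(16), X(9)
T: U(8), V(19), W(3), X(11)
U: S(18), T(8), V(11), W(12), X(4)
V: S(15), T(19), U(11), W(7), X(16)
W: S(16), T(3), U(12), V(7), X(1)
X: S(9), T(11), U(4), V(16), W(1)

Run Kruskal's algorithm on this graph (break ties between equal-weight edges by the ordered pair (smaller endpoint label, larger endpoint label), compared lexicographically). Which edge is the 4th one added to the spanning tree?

Kruskal: consider edges lightest-first.
W-X (1): add. Components now {S} {W,X} {V} {T} {U}
T-W (3): add. Components now {S} {T,W,X} {V} {U}
U-X (4): add. Components now {S} {T,U,W,X} {V}
V-W (7): add. Components now {S} {T,U,V,W,X}
T-U (8): skip — T and U already connected.
S-X (9): add. Components now {S,T,U,V,W,X}
The 4th edge added is V-W.

V-W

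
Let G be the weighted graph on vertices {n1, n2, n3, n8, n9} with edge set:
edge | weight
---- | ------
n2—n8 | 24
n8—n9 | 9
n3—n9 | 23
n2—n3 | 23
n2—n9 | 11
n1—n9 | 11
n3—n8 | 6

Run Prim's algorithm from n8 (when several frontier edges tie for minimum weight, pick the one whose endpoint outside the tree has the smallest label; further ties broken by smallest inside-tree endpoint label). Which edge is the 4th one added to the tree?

Prim, starting at n8.
Step 1: cheapest edge leaving the tree is n3—n8 (6); add n3.
Step 2: cheapest edge leaving the tree is n8—n9 (9); add n9.
Step 3: cheapest edge leaving the tree is n1—n9 (11); add n1.
Step 4: cheapest edge leaving the tree is n2—n9 (11); add n2.
The 4th edge added is n2—n9.

n2-n9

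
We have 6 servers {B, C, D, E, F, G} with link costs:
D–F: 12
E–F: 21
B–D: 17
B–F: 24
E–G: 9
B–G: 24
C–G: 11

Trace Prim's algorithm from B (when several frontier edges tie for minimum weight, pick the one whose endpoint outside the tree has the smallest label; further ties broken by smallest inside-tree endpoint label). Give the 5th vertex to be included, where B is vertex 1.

G

Prim's algorithm from B:
Step 1: frontier [B–D 17, B–F 24, B–G 24] → take B–D (17); add D.
Step 2: frontier [B–F 24, B–G 24, D–F 12] → take D–F (12); add F.
Step 3: frontier [B–G 24, E–F 21] → take E–F (21); add E.
Step 4: frontier [B–G 24, E–G 9] → take E–G (9); add G.
Step 5: frontier [C–G 11] → take C–G (11); add C.
Vertex order: B, D, F, E, G, C. The 5th vertex is G.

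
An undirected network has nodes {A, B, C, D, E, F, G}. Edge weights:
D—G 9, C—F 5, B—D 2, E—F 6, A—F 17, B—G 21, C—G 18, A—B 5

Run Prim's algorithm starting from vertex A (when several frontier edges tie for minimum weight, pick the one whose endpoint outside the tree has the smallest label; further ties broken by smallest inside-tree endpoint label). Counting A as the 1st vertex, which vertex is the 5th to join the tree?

Prim, starting at A.
Step 1: frontier [A—B 5, A—F 17] → take A—B (5); add B.
Step 2: frontier [A—F 17, B—D 2, B—G 21] → take B—D (2); add D.
Step 3: frontier [A—F 17, B—G 21, D—G 9] → take D—G (9); add G.
Step 4: frontier [A—F 17, C—G 18] → take A—F (17); add F.
Step 5: frontier [C—F 5, E—F 6, C—G 18] → take C—F (5); add C.
Step 6: frontier [E—F 6] → take E—F (6); add E.
Vertex order: A, B, D, G, F, C, E. The 5th vertex is F.

F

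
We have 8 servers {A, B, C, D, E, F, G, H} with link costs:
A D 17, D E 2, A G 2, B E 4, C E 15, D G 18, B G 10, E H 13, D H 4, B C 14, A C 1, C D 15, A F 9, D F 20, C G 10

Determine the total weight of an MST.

32

Kruskal's algorithm — process edges by increasing weight (ties by edge label):
A C (1): add — endpoints in different components.
A G (2): add — endpoints in different components.
D E (2): add — endpoints in different components.
B E (4): add — endpoints in different components.
D H (4): add — endpoints in different components.
A F (9): add — endpoints in different components.
B G (10): add — endpoints in different components.
MST edges: A C, A G, D E, B E, D H, A F, B G; total weight 1+2+2+4+4+9+10 = 32.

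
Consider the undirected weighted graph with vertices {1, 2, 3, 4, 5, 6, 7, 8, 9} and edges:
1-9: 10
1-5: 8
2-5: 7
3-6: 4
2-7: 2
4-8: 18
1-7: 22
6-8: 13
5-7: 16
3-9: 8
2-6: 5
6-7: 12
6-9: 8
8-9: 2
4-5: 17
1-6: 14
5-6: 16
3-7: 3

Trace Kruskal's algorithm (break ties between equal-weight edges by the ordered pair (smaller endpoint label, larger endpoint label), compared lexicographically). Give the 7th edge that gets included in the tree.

3-9

Kruskal's algorithm — process edges by increasing weight (ties by edge label):
2-7 (2): add — endpoints in different components.
8-9 (2): add — endpoints in different components.
3-7 (3): add — endpoints in different components.
3-6 (4): add — endpoints in different components.
2-6 (5): skip — 2 and 6 already connected.
2-5 (7): add — endpoints in different components.
1-5 (8): add — endpoints in different components.
3-9 (8): add — endpoints in different components.
6-9 (8): skip — 6 and 9 already connected.
1-9 (10): skip — 1 and 9 already connected.
6-7 (12): skip — 6 and 7 already connected.
6-8 (13): skip — 6 and 8 already connected.
1-6 (14): skip — 1 and 6 already connected.
5-6 (16): skip — 5 and 6 already connected.
5-7 (16): skip — 5 and 7 already connected.
4-5 (17): add — endpoints in different components.
The 7th edge added is 3-9.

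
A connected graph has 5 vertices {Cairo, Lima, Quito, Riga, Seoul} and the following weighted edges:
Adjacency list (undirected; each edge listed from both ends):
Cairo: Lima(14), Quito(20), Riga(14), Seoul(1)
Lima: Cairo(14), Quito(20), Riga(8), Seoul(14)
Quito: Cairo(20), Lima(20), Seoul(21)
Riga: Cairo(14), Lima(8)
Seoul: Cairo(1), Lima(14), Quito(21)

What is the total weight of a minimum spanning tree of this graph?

43

Prim's algorithm from Riga:
Step 1: frontier [Lima–Riga 8, Cairo–Riga 14] → take Lima–Riga (8); add Lima.
Step 2: frontier [Cairo–Lima 14, Lima–Seoul 14, Lima–Quito 20, Cairo–Riga 14] → take Cairo–Lima (14); add Cairo.
Step 3: frontier [Cairo–Seoul 1, Cairo–Quito 20, Lima–Seoul 14, Lima–Quito 20] → take Cairo–Seoul (1); add Seoul.
Step 4: frontier [Cairo–Quito 20, Lima–Quito 20, Quito–Seoul 21] → take Cairo–Quito (20); add Quito.
MST edges: Lima–Riga, Cairo–Lima, Cairo–Seoul, Cairo–Quito; total weight 8+14+1+20 = 43.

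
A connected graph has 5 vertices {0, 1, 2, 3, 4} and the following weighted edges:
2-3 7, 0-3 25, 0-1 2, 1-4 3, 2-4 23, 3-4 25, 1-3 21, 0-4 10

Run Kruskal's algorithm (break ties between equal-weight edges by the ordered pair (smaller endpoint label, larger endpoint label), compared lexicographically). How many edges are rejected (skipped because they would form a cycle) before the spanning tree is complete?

Kruskal's algorithm — process edges by increasing weight (ties by edge label):
0-1 (2): add — endpoints in different components.
1-4 (3): add — endpoints in different components.
2-3 (7): add — endpoints in different components.
0-4 (10): skip — 0 and 4 already connected.
1-3 (21): add — endpoints in different components.
Edges rejected before the tree was complete: 1.

1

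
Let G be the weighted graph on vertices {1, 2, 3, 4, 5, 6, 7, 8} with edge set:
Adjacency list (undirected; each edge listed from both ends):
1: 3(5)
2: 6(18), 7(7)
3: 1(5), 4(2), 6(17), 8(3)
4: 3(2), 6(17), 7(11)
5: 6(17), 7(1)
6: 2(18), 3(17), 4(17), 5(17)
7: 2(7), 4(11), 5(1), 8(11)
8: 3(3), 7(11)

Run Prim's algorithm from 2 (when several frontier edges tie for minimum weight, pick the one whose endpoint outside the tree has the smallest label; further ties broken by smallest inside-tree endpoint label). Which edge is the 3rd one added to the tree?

4-7

Grow the tree from 2 using Prim:
Step 1: frontier [2-7 7, 2-6 18] → take 2-7 (7); add 7.
Step 2: frontier [2-6 18, 5-7 1, 4-7 11, 7-8 11] → take 5-7 (1); add 5.
Step 3: frontier [2-6 18, 5-6 17, 4-7 11, 7-8 11] → take 4-7 (11); add 4.
Step 4: frontier [2-6 18, 3-4 2, 4-6 17, 5-6 17, 7-8 11] → take 3-4 (2); add 3.
Step 5: frontier [2-6 18, 3-8 3, 1-3 5, 3-6 17, 4-6 17, 5-6 17, 7-8 11] → take 3-8 (3); add 8.
Step 6: frontier [2-6 18, 1-3 5, 3-6 17, 4-6 17, 5-6 17] → take 1-3 (5); add 1.
Step 7: frontier [2-6 18, 3-6 17, 4-6 17, 5-6 17] → take 3-6 (17); add 6.
The 3rd edge added is 4-7.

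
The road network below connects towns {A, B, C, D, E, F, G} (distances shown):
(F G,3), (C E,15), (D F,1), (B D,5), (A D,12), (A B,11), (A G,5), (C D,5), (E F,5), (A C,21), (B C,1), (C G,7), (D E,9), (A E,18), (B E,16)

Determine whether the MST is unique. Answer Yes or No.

Kruskal's algorithm — process edges by increasing weight (ties by edge label):
B C (1): add. Components now {A} {B,C} {D} {E} {F} {G}
D F (1): add. Components now {A} {B,C} {D,F} {E} {G}
F G (3): add. Components now {A} {B,C} {D,F,G} {E}
A G (5): add. Components now {A,D,F,G} {B,C} {E}
B D (5): add. Components now {A,B,C,D,F,G} {E}
C D (5): skip — C and D already connected.
E F (5): add. Components now {A,B,C,D,E,F,G}
Non-tree edge C D has weight 5, equal to the heaviest edge on its tree cycle — swapping gives another MST of the same weight. Not unique.

No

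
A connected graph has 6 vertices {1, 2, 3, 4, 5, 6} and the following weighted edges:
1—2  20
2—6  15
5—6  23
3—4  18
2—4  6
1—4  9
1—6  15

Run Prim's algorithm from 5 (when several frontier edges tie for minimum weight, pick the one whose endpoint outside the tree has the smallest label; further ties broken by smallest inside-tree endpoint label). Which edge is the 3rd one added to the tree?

1-4

Grow the tree from 5 using Prim:
Step 1: cheapest edge leaving the tree is 5—6 (23); add 6.
Step 2: cheapest edge leaving the tree is 1—6 (15); add 1.
Step 3: cheapest edge leaving the tree is 1—4 (9); add 4.
Step 4: cheapest edge leaving the tree is 2—4 (6); add 2.
Step 5: cheapest edge leaving the tree is 3—4 (18); add 3.
The 3rd edge added is 1—4.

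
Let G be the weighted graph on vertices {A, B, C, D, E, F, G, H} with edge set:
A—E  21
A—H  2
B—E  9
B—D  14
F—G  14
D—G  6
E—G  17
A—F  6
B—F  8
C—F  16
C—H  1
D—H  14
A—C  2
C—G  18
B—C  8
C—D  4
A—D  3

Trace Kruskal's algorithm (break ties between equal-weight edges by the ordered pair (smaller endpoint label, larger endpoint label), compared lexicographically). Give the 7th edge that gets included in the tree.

B-E

Kruskal's algorithm — process edges by increasing weight (ties by edge label):
C—H (1): add — endpoints in different components.
A—C (2): add — endpoints in different components.
A—H (2): skip — A and H already connected.
A—D (3): add — endpoints in different components.
C—D (4): skip — C and D already connected.
A—F (6): add — endpoints in different components.
D—G (6): add — endpoints in different components.
B—C (8): add — endpoints in different components.
B—F (8): skip — B and F already connected.
B—E (9): add — endpoints in different components.
The 7th edge added is B—E.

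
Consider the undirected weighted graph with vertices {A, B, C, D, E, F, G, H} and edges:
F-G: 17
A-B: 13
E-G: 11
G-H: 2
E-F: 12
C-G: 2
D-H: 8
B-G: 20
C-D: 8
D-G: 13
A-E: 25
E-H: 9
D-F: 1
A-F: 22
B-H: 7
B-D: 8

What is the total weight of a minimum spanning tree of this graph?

42

Prim's algorithm from F:
Step 1: cheapest edge leaving the tree is D-F (1); add D.
Step 2: cheapest edge leaving the tree is B-D (8); add B.
Step 3: cheapest edge leaving the tree is B-H (7); add H.
Step 4: cheapest edge leaving the tree is G-H (2); add G.
Step 5: cheapest edge leaving the tree is C-G (2); add C.
Step 6: cheapest edge leaving the tree is E-H (9); add E.
Step 7: cheapest edge leaving the tree is A-B (13); add A.
MST edges: D-F, B-D, B-H, G-H, C-G, E-H, A-B; total weight 1+8+7+2+2+9+13 = 42.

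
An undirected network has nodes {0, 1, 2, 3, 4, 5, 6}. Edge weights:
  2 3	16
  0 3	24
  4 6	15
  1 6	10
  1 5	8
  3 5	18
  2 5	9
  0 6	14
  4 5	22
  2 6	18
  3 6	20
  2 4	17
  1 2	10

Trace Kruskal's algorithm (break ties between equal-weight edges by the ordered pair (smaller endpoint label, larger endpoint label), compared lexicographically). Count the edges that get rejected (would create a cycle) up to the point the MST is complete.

Kruskal's algorithm — process edges by increasing weight (ties by edge label):
1 5 (8): add — endpoints in different components.
2 5 (9): add — endpoints in different components.
1 2 (10): skip — 1 and 2 already connected.
1 6 (10): add — endpoints in different components.
0 6 (14): add — endpoints in different components.
4 6 (15): add — endpoints in different components.
2 3 (16): add — endpoints in different components.
Edges rejected before the tree was complete: 1.

1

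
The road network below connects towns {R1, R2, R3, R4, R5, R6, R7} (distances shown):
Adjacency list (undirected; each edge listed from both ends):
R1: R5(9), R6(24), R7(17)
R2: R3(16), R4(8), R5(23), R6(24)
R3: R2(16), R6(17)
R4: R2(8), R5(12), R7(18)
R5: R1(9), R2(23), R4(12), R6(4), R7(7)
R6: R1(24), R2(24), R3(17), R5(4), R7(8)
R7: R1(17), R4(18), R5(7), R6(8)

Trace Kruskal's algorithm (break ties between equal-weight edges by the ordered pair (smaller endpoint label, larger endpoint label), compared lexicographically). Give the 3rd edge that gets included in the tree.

R2-R4

Sort edges by weight, then run Kruskal:
R5—R6 (4): add. Components now {R7} {R3} {R2} {R1} {R5,R6} {R4}
R5—R7 (7): add. Components now {R5,R6,R7} {R3} {R2} {R1} {R4}
R2—R4 (8): add. Components now {R5,R6,R7} {R3} {R2,R4} {R1}
R6—R7 (8): skip — R7 and R6 already connected.
R1—R5 (9): add. Components now {R1,R5,R6,R7} {R3} {R2,R4}
R4—R5 (12): add. Components now {R1,R2,R4,R5,R6,R7} {R3}
R2—R3 (16): add. Components now {R1,R2,R3,R4,R5,R6,R7}
The 3rd edge added is R2—R4.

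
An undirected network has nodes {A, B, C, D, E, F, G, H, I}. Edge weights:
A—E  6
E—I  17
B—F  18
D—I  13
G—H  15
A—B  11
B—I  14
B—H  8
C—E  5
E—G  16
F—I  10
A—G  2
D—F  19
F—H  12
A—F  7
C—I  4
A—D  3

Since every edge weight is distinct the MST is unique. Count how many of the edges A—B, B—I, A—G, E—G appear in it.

2

Sort edges by weight, then run Kruskal:
A—G (2): add — endpoints in different components.
A—D (3): add — endpoints in different components.
C—I (4): add — endpoints in different components.
C—E (5): add — endpoints in different components.
A—E (6): add — endpoints in different components.
A—F (7): add — endpoints in different components.
B—H (8): add — endpoints in different components.
F—I (10): skip — F and I already connected.
A—B (11): add — endpoints in different components.
MST edge set: {A—G, A—D, C—I, C—E, A—E, A—F, B—H, A—B}.
Of the listed edges, {A—B, A—G} are in the MST → 2.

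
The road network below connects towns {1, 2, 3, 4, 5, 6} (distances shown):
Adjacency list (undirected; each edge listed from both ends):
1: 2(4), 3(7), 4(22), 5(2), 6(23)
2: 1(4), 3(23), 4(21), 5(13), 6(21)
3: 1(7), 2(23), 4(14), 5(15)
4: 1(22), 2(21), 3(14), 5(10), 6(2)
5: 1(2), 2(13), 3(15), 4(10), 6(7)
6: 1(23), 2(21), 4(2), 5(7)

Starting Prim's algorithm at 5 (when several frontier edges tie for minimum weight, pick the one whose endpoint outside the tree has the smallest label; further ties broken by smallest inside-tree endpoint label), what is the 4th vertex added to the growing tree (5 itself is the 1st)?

Grow the tree from 5 using Prim:
Step 1: cheapest edge leaving the tree is 1—5 (2); add 1.
Step 2: cheapest edge leaving the tree is 1—2 (4); add 2.
Step 3: cheapest edge leaving the tree is 1—3 (7); add 3.
Step 4: cheapest edge leaving the tree is 5—6 (7); add 6.
Step 5: cheapest edge leaving the tree is 4—6 (2); add 4.
Vertex order: 5, 1, 2, 3, 6, 4. The 4th vertex is 3.

3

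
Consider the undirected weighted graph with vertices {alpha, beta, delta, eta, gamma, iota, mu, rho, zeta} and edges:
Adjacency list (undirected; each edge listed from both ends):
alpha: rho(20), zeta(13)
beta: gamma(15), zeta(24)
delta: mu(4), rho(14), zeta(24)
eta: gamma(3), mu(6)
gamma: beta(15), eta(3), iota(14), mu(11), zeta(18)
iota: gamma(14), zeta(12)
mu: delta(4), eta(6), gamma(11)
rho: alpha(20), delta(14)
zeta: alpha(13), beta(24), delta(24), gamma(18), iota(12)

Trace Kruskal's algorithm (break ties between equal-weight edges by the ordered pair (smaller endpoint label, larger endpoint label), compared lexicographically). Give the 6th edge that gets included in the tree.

delta-rho

Kruskal's algorithm — process edges by increasing weight (ties by edge label):
eta gamma (3): add — endpoints in different components.
delta mu (4): add — endpoints in different components.
eta mu (6): add — endpoints in different components.
gamma mu (11): skip — gamma and mu already connected.
iota zeta (12): add — endpoints in different components.
alpha zeta (13): add — endpoints in different components.
delta rho (14): add — endpoints in different components.
gamma iota (14): add — endpoints in different components.
beta gamma (15): add — endpoints in different components.
The 6th edge added is delta rho.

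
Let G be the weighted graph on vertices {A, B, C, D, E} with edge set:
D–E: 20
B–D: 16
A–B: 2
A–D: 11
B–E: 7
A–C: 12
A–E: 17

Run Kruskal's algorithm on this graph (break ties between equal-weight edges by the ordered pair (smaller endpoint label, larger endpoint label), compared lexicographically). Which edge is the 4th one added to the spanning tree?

Sort edges by weight, then run Kruskal:
A–B (2): add — endpoints in different components.
B–E (7): add — endpoints in different components.
A–D (11): add — endpoints in different components.
A–C (12): add — endpoints in different components.
The 4th edge added is A–C.

A-C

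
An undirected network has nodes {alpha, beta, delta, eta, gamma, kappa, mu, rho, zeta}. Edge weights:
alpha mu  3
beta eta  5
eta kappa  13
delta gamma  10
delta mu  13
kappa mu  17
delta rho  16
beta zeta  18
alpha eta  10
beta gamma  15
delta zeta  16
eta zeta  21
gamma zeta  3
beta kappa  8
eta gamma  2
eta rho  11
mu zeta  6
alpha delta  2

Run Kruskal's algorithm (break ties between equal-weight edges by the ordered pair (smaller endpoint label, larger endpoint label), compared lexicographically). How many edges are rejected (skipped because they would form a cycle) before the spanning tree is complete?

2

Sort edges by weight, then run Kruskal:
alpha delta (2): add — endpoints in different components.
eta gamma (2): add — endpoints in different components.
alpha mu (3): add — endpoints in different components.
gamma zeta (3): add — endpoints in different components.
beta eta (5): add — endpoints in different components.
mu zeta (6): add — endpoints in different components.
beta kappa (8): add — endpoints in different components.
alpha eta (10): skip — eta and alpha already connected.
delta gamma (10): skip — gamma and delta already connected.
eta rho (11): add — endpoints in different components.
Edges rejected before the tree was complete: 2.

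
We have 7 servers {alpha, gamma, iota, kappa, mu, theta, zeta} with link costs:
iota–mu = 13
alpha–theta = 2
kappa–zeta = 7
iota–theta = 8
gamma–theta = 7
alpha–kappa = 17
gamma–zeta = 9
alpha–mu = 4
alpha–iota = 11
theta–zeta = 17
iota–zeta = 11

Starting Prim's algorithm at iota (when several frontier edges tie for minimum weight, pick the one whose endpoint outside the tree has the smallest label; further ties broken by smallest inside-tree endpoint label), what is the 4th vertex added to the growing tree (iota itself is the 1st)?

Prim, starting at iota.
Step 1: frontier [iota–theta 8, alpha–iota 11, iota–zeta 11, iota–mu 13] → take iota–theta (8); add theta.
Step 2: frontier [alpha–iota 11, iota–zeta 11, iota–mu 13, alpha–theta 2, gamma–theta 7, theta–zeta 17] → take alpha–theta (2); add alpha.
Step 3: frontier [alpha–mu 4, alpha–kappa 17, iota–zeta 11, iota–mu 13, gamma–theta 7, theta–zeta 17] → take alpha–mu (4); add mu.
Step 4: frontier [alpha–kappa 17, iota–zeta 11, gamma–theta 7, theta–zeta 17] → take gamma–theta (7); add gamma.
Step 5: frontier [alpha–kappa 17, gamma–zeta 9, iota–zeta 11, theta–zeta 17] → take gamma–zeta (9); add zeta.
Step 6: frontier [alpha–kappa 17, kappa–zeta 7] → take kappa–zeta (7); add kappa.
Vertex order: iota, theta, alpha, mu, gamma, zeta, kappa. The 4th vertex is mu.

mu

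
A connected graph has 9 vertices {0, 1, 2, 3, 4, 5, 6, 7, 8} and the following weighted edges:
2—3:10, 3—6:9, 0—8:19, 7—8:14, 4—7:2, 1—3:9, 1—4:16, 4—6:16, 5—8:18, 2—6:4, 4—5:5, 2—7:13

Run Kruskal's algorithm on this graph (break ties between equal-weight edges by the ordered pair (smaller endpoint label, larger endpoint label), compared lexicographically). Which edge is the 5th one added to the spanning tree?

Kruskal: consider edges lightest-first.
4—7 (2): add — endpoints in different components.
2—6 (4): add — endpoints in different components.
4—5 (5): add — endpoints in different components.
1—3 (9): add — endpoints in different components.
3—6 (9): add — endpoints in different components.
2—3 (10): skip — 2 and 3 already connected.
2—7 (13): add — endpoints in different components.
7—8 (14): add — endpoints in different components.
1—4 (16): skip — 1 and 4 already connected.
4—6 (16): skip — 4 and 6 already connected.
5—8 (18): skip — 5 and 8 already connected.
0—8 (19): add — endpoints in different components.
The 5th edge added is 3—6.

3-6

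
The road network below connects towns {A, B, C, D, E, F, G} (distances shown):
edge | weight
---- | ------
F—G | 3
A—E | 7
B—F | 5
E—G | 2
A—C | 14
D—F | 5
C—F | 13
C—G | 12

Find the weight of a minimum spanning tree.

Grow the tree from E using Prim:
Step 1: cheapest edge leaving the tree is E—G (2); add G.
Step 2: cheapest edge leaving the tree is F—G (3); add F.
Step 3: cheapest edge leaving the tree is B—F (5); add B.
Step 4: cheapest edge leaving the tree is D—F (5); add D.
Step 5: cheapest edge leaving the tree is A—E (7); add A.
Step 6: cheapest edge leaving the tree is C—G (12); add C.
MST edges: E—G, F—G, B—F, D—F, A—E, C—G; total weight 2+3+5+5+7+12 = 34.

34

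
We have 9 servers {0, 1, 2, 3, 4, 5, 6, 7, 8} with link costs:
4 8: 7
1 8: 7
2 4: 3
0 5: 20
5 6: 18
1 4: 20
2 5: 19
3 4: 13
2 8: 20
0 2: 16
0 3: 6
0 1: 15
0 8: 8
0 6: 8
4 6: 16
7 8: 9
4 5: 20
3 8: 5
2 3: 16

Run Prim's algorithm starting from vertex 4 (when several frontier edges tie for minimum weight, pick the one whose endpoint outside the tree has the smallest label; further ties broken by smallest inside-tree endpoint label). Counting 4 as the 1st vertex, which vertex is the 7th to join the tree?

6

Grow the tree from 4 using Prim:
Step 1: cheapest edge leaving the tree is 2 4 (3); add 2.
Step 2: cheapest edge leaving the tree is 4 8 (7); add 8.
Step 3: cheapest edge leaving the tree is 3 8 (5); add 3.
Step 4: cheapest edge leaving the tree is 0 3 (6); add 0.
Step 5: cheapest edge leaving the tree is 1 8 (7); add 1.
Step 6: cheapest edge leaving the tree is 0 6 (8); add 6.
Step 7: cheapest edge leaving the tree is 7 8 (9); add 7.
Step 8: cheapest edge leaving the tree is 5 6 (18); add 5.
Vertex order: 4, 2, 8, 3, 0, 1, 6, 7, 5. The 7th vertex is 6.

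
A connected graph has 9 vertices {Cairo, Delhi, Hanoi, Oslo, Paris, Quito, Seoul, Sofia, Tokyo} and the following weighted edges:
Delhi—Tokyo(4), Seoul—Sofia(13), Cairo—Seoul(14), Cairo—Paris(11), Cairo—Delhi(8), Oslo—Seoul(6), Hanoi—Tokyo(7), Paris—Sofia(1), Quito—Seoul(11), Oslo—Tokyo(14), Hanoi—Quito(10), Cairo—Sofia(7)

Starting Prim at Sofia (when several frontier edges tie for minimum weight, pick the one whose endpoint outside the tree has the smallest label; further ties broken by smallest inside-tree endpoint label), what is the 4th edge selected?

Prim, starting at Sofia.
Step 1: cheapest edge leaving the tree is Paris—Sofia (1); add Paris.
Step 2: cheapest edge leaving the tree is Cairo—Sofia (7); add Cairo.
Step 3: cheapest edge leaving the tree is Cairo—Delhi (8); add Delhi.
Step 4: cheapest edge leaving the tree is Delhi—Tokyo (4); add Tokyo.
Step 5: cheapest edge leaving the tree is Hanoi—Tokyo (7); add Hanoi.
Step 6: cheapest edge leaving the tree is Hanoi—Quito (10); add Quito.
Step 7: cheapest edge leaving the tree is Quito—Seoul (11); add Seoul.
Step 8: cheapest edge leaving the tree is Oslo—Seoul (6); add Oslo.
The 4th edge added is Delhi—Tokyo.

Delhi-Tokyo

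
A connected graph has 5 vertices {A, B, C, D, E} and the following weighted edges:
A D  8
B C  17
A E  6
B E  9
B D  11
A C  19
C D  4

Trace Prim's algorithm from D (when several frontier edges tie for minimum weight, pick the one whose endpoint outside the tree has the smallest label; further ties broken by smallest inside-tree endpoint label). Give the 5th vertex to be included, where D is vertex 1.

Prim's algorithm from D:
Step 1: cheapest edge leaving the tree is C D (4); add C.
Step 2: cheapest edge leaving the tree is A D (8); add A.
Step 3: cheapest edge leaving the tree is A E (6); add E.
Step 4: cheapest edge leaving the tree is B E (9); add B.
Vertex order: D, C, A, E, B. The 5th vertex is B.

B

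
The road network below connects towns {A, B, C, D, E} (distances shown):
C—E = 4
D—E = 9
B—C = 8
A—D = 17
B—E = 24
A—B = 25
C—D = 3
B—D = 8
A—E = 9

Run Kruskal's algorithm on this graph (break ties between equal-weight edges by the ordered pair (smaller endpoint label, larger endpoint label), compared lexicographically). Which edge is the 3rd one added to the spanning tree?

Kruskal's algorithm — process edges by increasing weight (ties by edge label):
C—D (3): add. Components now {A} {B} {C,D} {E}
C—E (4): add. Components now {A} {B} {C,D,E}
B—C (8): add. Components now {A} {B,C,D,E}
B—D (8): skip — B and D already connected.
A—E (9): add. Components now {A,B,C,D,E}
The 3rd edge added is B—C.

B-C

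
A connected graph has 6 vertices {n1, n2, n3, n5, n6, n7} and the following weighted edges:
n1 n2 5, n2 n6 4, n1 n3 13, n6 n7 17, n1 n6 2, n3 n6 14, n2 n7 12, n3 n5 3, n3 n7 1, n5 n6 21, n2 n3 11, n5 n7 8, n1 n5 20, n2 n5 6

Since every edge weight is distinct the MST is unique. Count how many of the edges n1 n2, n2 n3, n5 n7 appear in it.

Kruskal's algorithm — process edges by increasing weight (ties by edge label):
n3 n7 (1): add. Components now {n6} {n3,n7} {n2} {n5} {n1}
n1 n6 (2): add. Components now {n1,n6} {n3,n7} {n2} {n5}
n3 n5 (3): add. Components now {n1,n6} {n3,n5,n7} {n2}
n2 n6 (4): add. Components now {n1,n2,n6} {n3,n5,n7}
n1 n2 (5): skip — n2 and n1 already connected.
n2 n5 (6): add. Components now {n1,n2,n3,n5,n6,n7}
MST edge set: {n3 n7, n1 n6, n3 n5, n2 n6, n2 n5}.
Of the listed edges, {} are in the MST → 0.

0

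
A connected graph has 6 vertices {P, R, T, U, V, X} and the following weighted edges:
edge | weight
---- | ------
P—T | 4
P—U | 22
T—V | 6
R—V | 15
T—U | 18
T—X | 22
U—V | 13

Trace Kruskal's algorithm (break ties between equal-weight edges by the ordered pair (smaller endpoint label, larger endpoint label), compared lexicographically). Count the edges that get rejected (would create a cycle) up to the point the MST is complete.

Kruskal's algorithm — process edges by increasing weight (ties by edge label):
P—T (4): add. Components now {V} {R} {P,T} {U} {X}
T—V (6): add. Components now {P,T,V} {R} {U} {X}
U—V (13): add. Components now {P,T,U,V} {R} {X}
R—V (15): add. Components now {P,R,T,U,V} {X}
T—U (18): skip — T and U already connected.
P—U (22): skip — U and P already connected.
T—X (22): add. Components now {P,R,T,U,V,X}
Edges rejected before the tree was complete: 2.

2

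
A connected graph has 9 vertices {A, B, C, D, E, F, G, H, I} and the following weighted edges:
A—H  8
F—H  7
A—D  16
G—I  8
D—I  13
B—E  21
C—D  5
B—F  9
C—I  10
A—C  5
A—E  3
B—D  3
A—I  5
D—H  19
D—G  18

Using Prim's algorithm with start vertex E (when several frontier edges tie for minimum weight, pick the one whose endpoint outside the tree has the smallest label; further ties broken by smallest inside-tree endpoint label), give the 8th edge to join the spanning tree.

Prim, starting at E.
Step 1: cheapest edge leaving the tree is A—E (3); add A.
Step 2: cheapest edge leaving the tree is A—C (5); add C.
Step 3: cheapest edge leaving the tree is C—D (5); add D.
Step 4: cheapest edge leaving the tree is B—D (3); add B.
Step 5: cheapest edge leaving the tree is A—I (5); add I.
Step 6: cheapest edge leaving the tree is G—I (8); add G.
Step 7: cheapest edge leaving the tree is A—H (8); add H.
Step 8: cheapest edge leaving the tree is F—H (7); add F.
The 8th edge added is F—H.

F-H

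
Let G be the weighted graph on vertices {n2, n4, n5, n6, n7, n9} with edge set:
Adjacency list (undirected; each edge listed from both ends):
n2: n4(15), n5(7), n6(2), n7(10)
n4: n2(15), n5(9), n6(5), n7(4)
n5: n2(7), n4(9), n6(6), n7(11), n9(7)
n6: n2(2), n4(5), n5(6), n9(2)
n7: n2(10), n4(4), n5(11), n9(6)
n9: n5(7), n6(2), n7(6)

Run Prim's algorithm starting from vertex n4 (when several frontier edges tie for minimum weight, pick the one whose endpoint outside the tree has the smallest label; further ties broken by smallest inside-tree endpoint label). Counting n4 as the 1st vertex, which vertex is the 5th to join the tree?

n9

Prim's algorithm from n4:
Step 1: cheapest edge leaving the tree is n4-n7 (4); add n7.
Step 2: cheapest edge leaving the tree is n4-n6 (5); add n6.
Step 3: cheapest edge leaving the tree is n2-n6 (2); add n2.
Step 4: cheapest edge leaving the tree is n6-n9 (2); add n9.
Step 5: cheapest edge leaving the tree is n5-n6 (6); add n5.
Vertex order: n4, n7, n6, n2, n9, n5. The 5th vertex is n9.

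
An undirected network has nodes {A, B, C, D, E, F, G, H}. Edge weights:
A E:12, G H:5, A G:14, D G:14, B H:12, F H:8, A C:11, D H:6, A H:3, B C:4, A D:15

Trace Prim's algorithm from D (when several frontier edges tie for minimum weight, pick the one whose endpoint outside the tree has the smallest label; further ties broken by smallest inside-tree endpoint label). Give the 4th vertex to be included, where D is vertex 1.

Grow the tree from D using Prim:
Step 1: cheapest edge leaving the tree is D H (6); add H.
Step 2: cheapest edge leaving the tree is A H (3); add A.
Step 3: cheapest edge leaving the tree is G H (5); add G.
Step 4: cheapest edge leaving the tree is F H (8); add F.
Step 5: cheapest edge leaving the tree is A C (11); add C.
Step 6: cheapest edge leaving the tree is B C (4); add B.
Step 7: cheapest edge leaving the tree is A E (12); add E.
Vertex order: D, H, A, G, F, C, B, E. The 4th vertex is G.

G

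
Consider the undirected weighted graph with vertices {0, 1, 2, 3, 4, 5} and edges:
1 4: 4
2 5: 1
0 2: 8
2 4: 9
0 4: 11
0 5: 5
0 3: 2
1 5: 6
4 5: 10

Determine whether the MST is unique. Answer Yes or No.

Yes

Sort edges by weight, then run Kruskal:
2 5 (1): add — endpoints in different components.
0 3 (2): add — endpoints in different components.
1 4 (4): add — endpoints in different components.
0 5 (5): add — endpoints in different components.
1 5 (6): add — endpoints in different components.
Every non-tree edge has weight strictly greater than the heaviest edge on the tree path between its endpoints, so the MST is unique.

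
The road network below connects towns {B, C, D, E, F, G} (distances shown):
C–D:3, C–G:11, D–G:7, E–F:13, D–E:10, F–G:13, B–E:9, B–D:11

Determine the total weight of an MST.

Kruskal: consider edges lightest-first.
C–D (3): add. Components now {B} {C,D} {E} {F} {G}
D–G (7): add. Components now {B} {C,D,G} {E} {F}
B–E (9): add. Components now {B,E} {C,D,G} {F}
D–E (10): add. Components now {B,C,D,E,G} {F}
B–D (11): skip — B and D already connected.
C–G (11): skip — C and G already connected.
E–F (13): add. Components now {B,C,D,E,F,G}
MST edges: C–D, D–G, B–E, D–E, E–F; total weight 3+7+9+10+13 = 42.

42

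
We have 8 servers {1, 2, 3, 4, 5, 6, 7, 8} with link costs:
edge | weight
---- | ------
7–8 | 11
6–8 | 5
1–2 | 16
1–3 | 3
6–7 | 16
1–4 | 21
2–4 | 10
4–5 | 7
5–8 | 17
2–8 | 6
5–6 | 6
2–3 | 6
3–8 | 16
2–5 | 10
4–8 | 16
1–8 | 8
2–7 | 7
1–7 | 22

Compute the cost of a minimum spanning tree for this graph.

40

Kruskal's algorithm — process edges by increasing weight (ties by edge label):
1–3 (3): add — endpoints in different components.
6–8 (5): add — endpoints in different components.
2–3 (6): add — endpoints in different components.
2–8 (6): add — endpoints in different components.
5–6 (6): add — endpoints in different components.
2–7 (7): add — endpoints in different components.
4–5 (7): add — endpoints in different components.
MST edges: 1–3, 6–8, 2–3, 2–8, 5–6, 2–7, 4–5; total weight 3+5+6+6+6+7+7 = 40.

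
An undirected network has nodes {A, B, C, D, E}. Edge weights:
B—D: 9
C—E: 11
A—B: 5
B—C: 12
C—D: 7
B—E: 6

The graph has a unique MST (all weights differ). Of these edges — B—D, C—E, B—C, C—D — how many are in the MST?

Kruskal's algorithm — process edges by increasing weight (ties by edge label):
A—B (5): add. Components now {A,B} {C} {D} {E}
B—E (6): add. Components now {A,B,E} {C} {D}
C—D (7): add. Components now {A,B,E} {C,D}
B—D (9): add. Components now {A,B,C,D,E}
MST edge set: {A—B, B—E, C—D, B—D}.
Of the listed edges, {B—D, C—D} are in the MST → 2.

2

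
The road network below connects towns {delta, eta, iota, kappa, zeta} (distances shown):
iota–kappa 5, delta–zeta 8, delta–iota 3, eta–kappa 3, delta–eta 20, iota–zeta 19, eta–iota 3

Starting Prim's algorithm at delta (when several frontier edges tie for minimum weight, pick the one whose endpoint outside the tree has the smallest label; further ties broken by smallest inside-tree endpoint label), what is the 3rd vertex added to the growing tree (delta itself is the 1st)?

Prim, starting at delta.
Step 1: frontier [delta–iota 3, delta–zeta 8, delta–eta 20] → take delta–iota (3); add iota.
Step 2: frontier [delta–zeta 8, delta–eta 20, eta–iota 3, iota–kappa 5, iota–zeta 19] → take eta–iota (3); add eta.
Step 3: frontier [delta–zeta 8, eta–kappa 3, iota–kappa 5, iota–zeta 19] → take eta–kappa (3); add kappa.
Step 4: frontier [delta–zeta 8, iota–zeta 19] → take delta–zeta (8); add zeta.
Vertex order: delta, iota, eta, kappa, zeta. The 3rd vertex is eta.

eta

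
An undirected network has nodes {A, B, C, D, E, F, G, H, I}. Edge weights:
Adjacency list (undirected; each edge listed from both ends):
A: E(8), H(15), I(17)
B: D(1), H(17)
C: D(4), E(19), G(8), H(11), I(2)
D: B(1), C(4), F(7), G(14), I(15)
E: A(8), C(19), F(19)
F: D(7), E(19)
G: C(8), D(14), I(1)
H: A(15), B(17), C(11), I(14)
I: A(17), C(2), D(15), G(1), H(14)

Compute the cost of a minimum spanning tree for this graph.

49

Sort edges by weight, then run Kruskal:
B D (1): add — endpoints in different components.
G I (1): add — endpoints in different components.
C I (2): add — endpoints in different components.
C D (4): add — endpoints in different components.
D F (7): add — endpoints in different components.
A E (8): add — endpoints in different components.
C G (8): skip — C and G already connected.
C H (11): add — endpoints in different components.
D G (14): skip — D and G already connected.
H I (14): skip — H and I already connected.
A H (15): add — endpoints in different components.
MST edges: B D, G I, C I, C D, D F, A E, C H, A H; total weight 1+1+2+4+7+8+11+15 = 49.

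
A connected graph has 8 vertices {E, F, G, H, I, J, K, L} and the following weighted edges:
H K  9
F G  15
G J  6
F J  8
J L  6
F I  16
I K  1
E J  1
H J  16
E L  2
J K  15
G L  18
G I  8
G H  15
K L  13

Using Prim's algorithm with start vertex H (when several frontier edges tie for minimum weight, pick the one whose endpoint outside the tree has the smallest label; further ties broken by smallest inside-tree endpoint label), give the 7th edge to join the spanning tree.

Prim, starting at H.
Step 1: cheapest edge leaving the tree is H K (9); add K.
Step 2: cheapest edge leaving the tree is I K (1); add I.
Step 3: cheapest edge leaving the tree is G I (8); add G.
Step 4: cheapest edge leaving the tree is G J (6); add J.
Step 5: cheapest edge leaving the tree is E J (1); add E.
Step 6: cheapest edge leaving the tree is E L (2); add L.
Step 7: cheapest edge leaving the tree is F J (8); add F.
The 7th edge added is F J.

F-J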